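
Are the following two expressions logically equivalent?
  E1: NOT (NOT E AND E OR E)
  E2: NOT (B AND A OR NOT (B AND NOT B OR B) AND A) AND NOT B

No

E1: NOT (NOT E AND E OR E)
    = NOT E   — complement / identity
E2: NOT (B AND A OR NOT (B AND NOT B OR B) AND A) AND NOT B
    = NOT (B AND A OR NOT B AND A) AND NOT B   — complement / identity
    = NOT A AND NOT B   — distribution
These differ: at A=1, B=0, E=0, E1 = 1 but E2 = 0.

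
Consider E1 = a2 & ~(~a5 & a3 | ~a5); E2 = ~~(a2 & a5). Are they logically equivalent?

Yes

E1: a2 & ~(~a5 & a3 | ~a5)
    = a2 & ~~a5   — absorption
    = a2 & a5   — double negation
E2: ~~(a2 & a5)
    = a2 & a5   — double negation
Both reduce to a2 & a5, so they are equivalent.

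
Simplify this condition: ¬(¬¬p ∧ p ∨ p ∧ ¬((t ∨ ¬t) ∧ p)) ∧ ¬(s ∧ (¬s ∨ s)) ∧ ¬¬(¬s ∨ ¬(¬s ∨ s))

¬(¬¬p ∧ p ∨ p ∧ ¬((t ∨ ¬t) ∧ p)) ∧ ¬(s ∧ (¬s ∨ s)) ∧ ¬¬(¬s ∨ ¬(¬s ∨ s))
= ¬(¬¬p ∧ p ∨ p ∧ ¬p) ∧ ¬(s ∧ (¬s ∨ s)) ∧ ¬¬(¬s ∨ ¬(¬s ∨ s))   — complement / identity
= ¬(p ∧ p ∨ p ∧ ¬p) ∧ ¬(s ∧ (¬s ∨ s)) ∧ ¬¬(¬s ∨ ¬(¬s ∨ s))   — double negation
= ¬(p ∧ p ∨ p ∧ ¬p) ∧ ¬(s ∧ (¬s ∨ s)) ∧ ¬(s ∧ (¬s ∨ s))   — De Morgan
= ¬(p ∧ p ∨ p ∧ ¬p) ∧ ¬(s ∧ (¬s ∨ s))   — idempotence
= ¬p ∧ ¬(s ∧ (¬s ∨ s))   — distribution
= ¬p ∧ ¬s   — complement / identity

¬p ∧ ¬s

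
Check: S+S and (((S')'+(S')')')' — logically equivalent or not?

Yes

E1: S+S
    = S   [idempotence]
E2: (((S')'+(S')')')'
    = (S'·S')'   [De Morgan]
    = (S')'   [idempotence]
    = S   [double negation]
Both reduce to S, so they are equivalent.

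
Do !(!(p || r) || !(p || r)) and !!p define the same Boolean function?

E1: !(!(p || r) || !(p || r))
    = !!(p || r)   — idempotence
    = p || r   — double negation
E2: !!p
    = p   — double negation
These differ: at p=0, r=1, E1 = 1 but E2 = 0.

No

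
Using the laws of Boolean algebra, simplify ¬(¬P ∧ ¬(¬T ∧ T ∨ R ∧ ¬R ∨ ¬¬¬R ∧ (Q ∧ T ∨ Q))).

P ∨ ¬R ∧ Q

¬(¬P ∧ ¬(¬T ∧ T ∨ R ∧ ¬R ∨ ¬¬¬R ∧ (Q ∧ T ∨ Q)))
= P ∨ ¬T ∧ T ∨ R ∧ ¬R ∨ ¬¬¬R ∧ (Q ∧ T ∨ Q)
= P ∨ ¬T ∧ T ∨ R ∧ ¬R ∨ ¬¬¬R ∧ Q
= P ∨ ¬T ∧ T ∨ ¬¬¬R ∧ Q
= P ∨ ¬T ∧ T ∨ ¬R ∧ Q
= P ∨ ¬R ∧ Q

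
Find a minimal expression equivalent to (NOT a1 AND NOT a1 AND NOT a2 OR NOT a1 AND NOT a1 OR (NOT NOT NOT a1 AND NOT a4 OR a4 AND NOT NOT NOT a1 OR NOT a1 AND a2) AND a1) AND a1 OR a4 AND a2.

(NOT a1 AND NOT a1 AND NOT a2 OR NOT a1 AND NOT a1 OR (NOT NOT NOT a1 AND NOT a4 OR a4 AND NOT NOT NOT a1 OR NOT a1 AND a2) AND a1) AND a1 OR a4 AND a2
= (NOT a1 AND NOT a1 OR (NOT NOT NOT a1 AND NOT a4 OR a4 AND NOT NOT NOT a1 OR NOT a1 AND a2) AND a1) AND a1 OR a4 AND a2   — absorption
= (NOT a1 AND NOT a1 OR (NOT NOT NOT a1 OR NOT a1 AND a2) AND a1) AND a1 OR a4 AND a2   — distribution
= (NOT a1 AND NOT a1 OR (NOT a1 OR NOT a1 AND a2) AND a1) AND a1 OR a4 AND a2   — double negation
= (NOT a1 AND NOT a1 OR NOT a1 AND a1) AND a1 OR a4 AND a2   — absorption
= NOT a1 AND a1 OR a4 AND a2   — distribution
= a4 AND a2   — complement / identity

a4 AND a2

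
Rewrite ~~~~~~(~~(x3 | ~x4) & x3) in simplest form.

x3

~~~~~~(~~(x3 | ~x4) & x3)
= ~~~~(~~(x3 | ~x4) & x3)
= ~~~~((x3 | ~x4) & x3)
= ~~((x3 | ~x4) & x3)
= ~~x3
= x3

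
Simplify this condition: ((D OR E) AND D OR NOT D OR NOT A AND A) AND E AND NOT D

((D OR E) AND D OR NOT D OR NOT A AND A) AND E AND NOT D
= ((D OR E) AND D OR NOT D) AND E AND NOT D   [complement / identity]
= (D OR NOT D) AND E AND NOT D   [absorption]
= E AND NOT D   [complement / identity]

E AND NOT D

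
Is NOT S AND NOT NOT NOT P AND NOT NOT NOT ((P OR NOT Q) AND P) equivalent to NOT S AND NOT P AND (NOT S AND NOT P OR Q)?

E1: NOT S AND NOT NOT NOT P AND NOT NOT NOT ((P OR NOT Q) AND P)
    = NOT S AND NOT NOT NOT P AND NOT NOT NOT P   (absorption)
    = NOT S AND NOT NOT NOT P   (idempotence)
    = NOT S AND NOT P   (double negation)
E2: NOT S AND NOT P AND (NOT S AND NOT P OR Q)
    = NOT S AND NOT P   (absorption)
Both reduce to NOT S AND NOT P, so they are equivalent.

Yes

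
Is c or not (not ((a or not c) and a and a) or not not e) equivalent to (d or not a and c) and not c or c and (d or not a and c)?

No

E1: c or not (not ((a or not c) and a and a) or not not e)
    = c or not (not (a and a) or not not e)   — absorption
    = c or a and a and not e   — De Morgan
    = c or a and not e   — idempotence
E2: (d or not a and c) and not c or c and (d or not a and c)
    = d or not a and c   — distribution
These differ: at a=1, c=1, d=0, e=0, E1 = 1 but E2 = 0.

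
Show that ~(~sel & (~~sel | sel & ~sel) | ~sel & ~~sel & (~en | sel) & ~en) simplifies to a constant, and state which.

1

~(~sel & (~~sel | sel & ~sel) | ~sel & ~~sel & (~en | sel) & ~en)
= ~(~sel & ~~sel | ~sel & ~~sel & (~en | sel) & ~en)
= ~(~sel & ~~sel | ~sel & ~~sel & ~en)
= ~(~sel & ~~sel)
= sel | ~sel
= 1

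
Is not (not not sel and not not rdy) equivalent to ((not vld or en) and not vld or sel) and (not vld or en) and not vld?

E1: not (not not sel and not not rdy)
    = not sel or not rdy   (De Morgan)
E2: ((not vld or en) and not vld or sel) and (not vld or en) and not vld
    = (not vld or en) and not vld   (absorption)
    = not vld   (absorption)
These differ: at en=0, rdy=0, sel=0, vld=1, E1 = 1 but E2 = 0.

No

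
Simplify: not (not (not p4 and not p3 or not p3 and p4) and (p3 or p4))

not (not (not p4 and not p3 or not p3 and p4) and (p3 or p4))
= not (not not p3 and (p3 or p4))   [distribution]
= not (p3 and (p3 or p4))   [double negation]
= not p3   [absorption]

not p3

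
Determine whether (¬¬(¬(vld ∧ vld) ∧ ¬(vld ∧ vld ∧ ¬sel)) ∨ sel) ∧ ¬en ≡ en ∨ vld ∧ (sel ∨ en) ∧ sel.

No

E1: (¬¬(¬(vld ∧ vld) ∧ ¬(vld ∧ vld ∧ ¬sel)) ∨ sel) ∧ ¬en
    = (¬(vld ∧ vld ∨ vld ∧ vld ∧ ¬sel) ∨ sel) ∧ ¬en
    = (¬(vld ∧ vld) ∨ sel) ∧ ¬en
    = (¬vld ∨ sel) ∧ ¬en
E2: en ∨ vld ∧ (sel ∨ en) ∧ sel
    = en ∨ vld ∧ sel
These differ: at en=1, sel=0, vld=0, E1 = 0 but E2 = 1.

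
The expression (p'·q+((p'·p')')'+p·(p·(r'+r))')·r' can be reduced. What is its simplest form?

(p'·q+((p'·p')')'+p·(p·(r'+r))')·r'
= (p'·q+p'·p'+p·(p·(r'+r))')·r'   (double negation)
= (p'·q+p'·p'+p·p')·r'   (complement / identity)
= (p'·q+p')·r'   (distribution)
= p'·r'   (absorption)

p'·r'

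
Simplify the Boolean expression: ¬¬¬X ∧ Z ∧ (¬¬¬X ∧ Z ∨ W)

¬¬¬X ∧ Z ∧ (¬¬¬X ∧ Z ∨ W)
= ¬¬¬X ∧ Z   [absorption]
= ¬X ∧ Z   [double negation]

¬X ∧ Z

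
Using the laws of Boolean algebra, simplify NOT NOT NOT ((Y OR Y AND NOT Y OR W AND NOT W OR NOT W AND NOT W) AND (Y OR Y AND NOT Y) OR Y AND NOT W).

NOT NOT NOT ((Y OR Y AND NOT Y OR W AND NOT W OR NOT W AND NOT W) AND (Y OR Y AND NOT Y) OR Y AND NOT W)
= NOT NOT NOT ((Y OR Y AND NOT Y OR NOT W) AND (Y OR Y AND NOT Y) OR Y AND NOT W)   — distribution
= NOT NOT NOT (Y OR Y AND NOT Y OR Y AND NOT W)   — absorption
= NOT NOT NOT (Y OR Y AND NOT W)   — complement / identity
= NOT NOT NOT Y   — absorption
= NOT Y   — double negation

NOT Y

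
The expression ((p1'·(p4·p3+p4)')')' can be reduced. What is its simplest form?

((p1'·(p4·p3+p4)')')'
= p1'·(p4·p3+p4)'   (double negation)
= p1'·p4'   (absorption)

p1'·p4'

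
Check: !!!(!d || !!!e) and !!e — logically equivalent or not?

No

E1: !!!(!d || !!!e)
    = !!!(!d || !e)   (double negation)
    = !(!d || !e)   (double negation)
    = d && e   (De Morgan)
E2: !!e
    = e   (double negation)
These differ: at d=0, e=1, E1 = 0 but E2 = 1.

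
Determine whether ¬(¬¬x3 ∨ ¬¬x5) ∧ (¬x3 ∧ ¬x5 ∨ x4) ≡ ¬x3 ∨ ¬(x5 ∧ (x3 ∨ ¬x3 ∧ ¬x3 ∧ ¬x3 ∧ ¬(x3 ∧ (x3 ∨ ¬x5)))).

E1: ¬(¬¬x3 ∨ ¬¬x5) ∧ (¬x3 ∧ ¬x5 ∨ x4)
    = ¬x3 ∧ ¬x5 ∧ (¬x3 ∧ ¬x5 ∨ x4)
    = ¬x3 ∧ ¬x5
E2: ¬x3 ∨ ¬(x5 ∧ (x3 ∨ ¬x3 ∧ ¬x3 ∧ ¬x3 ∧ ¬(x3 ∧ (x3 ∨ ¬x5))))
    = ¬x3 ∨ ¬(x5 ∧ (x3 ∨ ¬x3 ∧ ¬x3 ∧ ¬x3 ∧ ¬x3))
    = ¬x3 ∨ ¬(x5 ∧ (x3 ∨ ¬x3 ∧ ¬x3))
    = ¬x3 ∨ ¬(x5 ∧ (x3 ∨ ¬x3))
    = ¬x3 ∨ ¬x5
These differ: at x3=0, x4=0, x5=1, E1 = 0 but E2 = 1.

No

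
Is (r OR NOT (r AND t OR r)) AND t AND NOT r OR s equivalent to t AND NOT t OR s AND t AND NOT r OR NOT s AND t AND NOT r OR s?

Yes

E1: (r OR NOT (r AND t OR r)) AND t AND NOT r OR s
    = (r OR NOT r) AND t AND NOT r OR s   (absorption)
    = t AND NOT r OR s   (complement / identity)
E2: t AND NOT t OR s AND t AND NOT r OR NOT s AND t AND NOT r OR s
    = s AND t AND NOT r OR NOT s AND t AND NOT r OR s   (complement / identity)
    = t AND NOT r OR s   (distribution)
Both reduce to t AND NOT r OR s, so they are equivalent.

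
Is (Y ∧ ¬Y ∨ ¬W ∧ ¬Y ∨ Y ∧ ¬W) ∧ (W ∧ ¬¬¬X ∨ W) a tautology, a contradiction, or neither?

contradiction

(Y ∧ ¬Y ∨ ¬W ∧ ¬Y ∨ Y ∧ ¬W) ∧ (W ∧ ¬¬¬X ∨ W)
= (Y ∧ ¬Y ∨ ¬W ∧ ¬Y ∨ Y ∧ ¬W) ∧ (W ∧ ¬X ∨ W)
= (Y ∧ ¬Y ∨ ¬W ∧ ¬Y ∨ Y ∧ ¬W) ∧ W
= (Y ∧ ¬Y ∨ ¬W) ∧ W
= ¬W ∧ W
= False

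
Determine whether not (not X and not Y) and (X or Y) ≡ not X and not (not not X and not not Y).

E1: not (not X and not Y) and (X or Y)
    = (X or Y) and (X or Y)   (De Morgan)
    = X or Y   (idempotence)
E2: not X and not (not not X and not not Y)
    = not X and (not X or not Y)   (De Morgan)
    = not X   (absorption)
These differ: at X=1, Y=0, E1 = 1 but E2 = 0.

No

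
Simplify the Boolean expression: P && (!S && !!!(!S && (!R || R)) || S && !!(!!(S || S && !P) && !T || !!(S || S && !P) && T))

P && (!S && !!!(!S && (!R || R)) || S && !!(!!(S || S && !P) && !T || !!(S || S && !P) && T))
= P && (!S && !!!(!S && (!R || R)) || S && !!!!(S || S && !P))
= P && (!S && !!!(!S && (!R || R)) || S && !!!!S)
= P && (!S && !!!!S || S && !!!!S)
= P && !!!!S
= P && !!S
= P && S

P && S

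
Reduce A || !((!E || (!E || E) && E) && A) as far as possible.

A || !((!E || (!E || E) && E) && A)
= A || !((!E || E) && A)   — complement / identity
= A || !A   — complement / identity
= true   — complement

true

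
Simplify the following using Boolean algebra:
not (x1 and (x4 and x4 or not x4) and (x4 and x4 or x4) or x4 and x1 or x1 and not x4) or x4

not (x1 and (x4 and x4 or not x4) and (x4 and x4 or x4) or x4 and x1 or x1 and not x4) or x4
= not (x1 and (x4 and x4 or not x4) and (x4 and x4 or x4) or x1) or x4   [distribution]
= not (x1 and (not x4 and x4 or x4 and x4) or x1) or x4   [distribution]
= not (x1 and x4 or x1) or x4   [distribution]
= not x1 or x4   [absorption]

not x1 or x4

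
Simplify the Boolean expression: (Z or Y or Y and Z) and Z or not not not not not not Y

Z or Y

(Z or Y or Y and Z) and Z or not not not not not not Y
= (Z or Y or Y and Z) and Z or not not not not Y   (double negation)
= (Z or Y or Y and Z) and Z or not not Y   (double negation)
= (Z or Y) and Z or not not Y   (absorption)
= Z or not not Y   (absorption)
= Z or Y   (double negation)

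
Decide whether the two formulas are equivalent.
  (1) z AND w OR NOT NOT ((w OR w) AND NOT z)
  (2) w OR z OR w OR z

No

E1: z AND w OR NOT NOT ((w OR w) AND NOT z)
    = z AND w OR NOT NOT (w AND NOT z)
    = z AND w OR w AND NOT z
    = w
E2: w OR z OR w OR z
    = w OR z
These differ: at w=0, z=1, E1 = 0 but E2 = 1.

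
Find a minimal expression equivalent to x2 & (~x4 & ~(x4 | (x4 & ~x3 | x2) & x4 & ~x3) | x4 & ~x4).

x2 & ~x4

x2 & (~x4 & ~(x4 | (x4 & ~x3 | x2) & x4 & ~x3) | x4 & ~x4)
= x2 & (~x4 & ~(x4 | x4 & ~x3) | x4 & ~x4)   — absorption
= x2 & (~x4 & ~x4 | x4 & ~x4)   — absorption
= x2 & ~x4   — distribution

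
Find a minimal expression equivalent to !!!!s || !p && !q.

!!!!s || !p && !q
= !!s || !p && !q   (double negation)
= s || !p && !q   (double negation)

s || !p && !q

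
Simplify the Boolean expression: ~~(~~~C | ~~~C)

~~(~~~C | ~~~C)
= ~(~~C & ~~C)   — De Morgan
= ~~~C   — idempotence
= ~C   — double negation

~C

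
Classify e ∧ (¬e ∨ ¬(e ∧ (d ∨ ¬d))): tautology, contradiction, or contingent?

e ∧ (¬e ∨ ¬(e ∧ (d ∨ ¬d)))
= e ∧ (¬e ∨ ¬e)   — complement / identity
= e ∧ ¬e   — idempotence
= False   — complement

contradiction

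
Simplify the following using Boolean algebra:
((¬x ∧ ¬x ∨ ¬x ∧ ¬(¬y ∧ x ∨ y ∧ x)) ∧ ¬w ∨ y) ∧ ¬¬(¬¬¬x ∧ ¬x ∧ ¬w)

((¬x ∧ ¬x ∨ ¬x ∧ ¬(¬y ∧ x ∨ y ∧ x)) ∧ ¬w ∨ y) ∧ ¬¬(¬¬¬x ∧ ¬x ∧ ¬w)
= ((¬x ∧ ¬x ∨ ¬x ∧ ¬(¬y ∧ x ∨ y ∧ x)) ∧ ¬w ∨ y) ∧ ¬¬(¬x ∧ ¬x ∧ ¬w)   — double negation
= ((¬x ∧ ¬x ∨ ¬x ∧ ¬(¬y ∧ x ∨ y ∧ x)) ∧ ¬w ∨ y) ∧ ¬x ∧ ¬x ∧ ¬w   — double negation
= ((¬x ∧ ¬x ∨ ¬x ∧ ¬x) ∧ ¬w ∨ y) ∧ ¬x ∧ ¬x ∧ ¬w   — distribution
= (¬x ∧ ¬x ∧ ¬w ∨ y) ∧ ¬x ∧ ¬x ∧ ¬w   — idempotence
= ¬x ∧ ¬x ∧ ¬w   — absorption
= ¬x ∧ ¬w   — idempotence

¬x ∧ ¬w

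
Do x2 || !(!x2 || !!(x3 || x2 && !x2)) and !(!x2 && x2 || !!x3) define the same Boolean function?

E1: x2 || !(!x2 || !!(x3 || x2 && !x2))
    = x2 || !(!x2 || !!x3)
    = x2 || x2 && !x3
    = x2
E2: !(!x2 && x2 || !!x3)
    = !!!x3
    = !x3
These differ: at x2=0, x3=0, E1 = 0 but E2 = 1.

No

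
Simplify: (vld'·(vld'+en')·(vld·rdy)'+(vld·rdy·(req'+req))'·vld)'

(vld'·(vld'+en')·(vld·rdy)'+(vld·rdy·(req'+req))'·vld)'
= (vld'·(vld·rdy)'+(vld·rdy·(req'+req))'·vld)'
= (vld'·(vld·rdy)'+(vld·rdy)'·vld)'
= ((vld·rdy)')'
= vld·rdy

vld·rdy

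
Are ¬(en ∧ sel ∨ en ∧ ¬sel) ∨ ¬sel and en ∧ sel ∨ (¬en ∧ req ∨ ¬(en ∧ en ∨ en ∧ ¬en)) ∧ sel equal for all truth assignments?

E1: ¬(en ∧ sel ∨ en ∧ ¬sel) ∨ ¬sel
    = ¬en ∨ ¬sel   (distribution)
E2: en ∧ sel ∨ (¬en ∧ req ∨ ¬(en ∧ en ∨ en ∧ ¬en)) ∧ sel
    = en ∧ sel ∨ (¬en ∧ req ∨ ¬en) ∧ sel   (distribution)
    = en ∧ sel ∨ ¬en ∧ sel   (absorption)
    = sel   (distribution)
These differ: at en=1, req=1, sel=0, E1 = 1 but E2 = 0.

No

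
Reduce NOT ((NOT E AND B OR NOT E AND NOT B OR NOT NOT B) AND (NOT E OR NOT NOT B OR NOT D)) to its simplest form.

E AND NOT B

NOT ((NOT E AND B OR NOT E AND NOT B OR NOT NOT B) AND (NOT E OR NOT NOT B OR NOT D))
= NOT ((NOT E OR NOT NOT B) AND (NOT E OR NOT NOT B OR NOT D))
= NOT (NOT E OR NOT NOT B)
= E AND NOT B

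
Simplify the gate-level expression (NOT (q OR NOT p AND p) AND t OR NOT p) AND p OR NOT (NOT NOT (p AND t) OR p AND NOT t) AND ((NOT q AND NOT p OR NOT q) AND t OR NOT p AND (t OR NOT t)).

(NOT (q OR NOT p AND p) AND t OR NOT p) AND p OR NOT (NOT NOT (p AND t) OR p AND NOT t) AND ((NOT q AND NOT p OR NOT q) AND t OR NOT p AND (t OR NOT t))
= (NOT (q OR NOT p AND p) AND t OR NOT p) AND p OR NOT (NOT NOT (p AND t) OR p AND NOT t) AND (NOT q AND t OR NOT p AND (t OR NOT t))   [absorption]
= (NOT (q OR NOT p AND p) AND t OR NOT p) AND p OR NOT (p AND t OR p AND NOT t) AND (NOT q AND t OR NOT p AND (t OR NOT t))   [double negation]
= (NOT q AND t OR NOT p) AND p OR NOT (p AND t OR p AND NOT t) AND (NOT q AND t OR NOT p AND (t OR NOT t))   [complement / identity]
= (NOT q AND t OR NOT p) AND p OR NOT (p AND t OR p AND NOT t) AND (NOT q AND t OR NOT p)   [complement / identity]
= (NOT q AND t OR NOT p) AND p OR NOT p AND (NOT q AND t OR NOT p)   [distribution]
= NOT q AND t OR NOT p   [distribution]

NOT q AND t OR NOT p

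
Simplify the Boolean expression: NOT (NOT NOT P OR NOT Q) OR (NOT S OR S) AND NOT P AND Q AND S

NOT (NOT NOT P OR NOT Q) OR (NOT S OR S) AND NOT P AND Q AND S
= NOT (NOT NOT P OR NOT Q) OR NOT P AND Q AND S   — complement / identity
= NOT P AND Q OR NOT P AND Q AND S   — De Morgan
= NOT P AND Q   — absorption

NOT P AND Q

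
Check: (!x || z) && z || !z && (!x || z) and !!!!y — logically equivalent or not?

E1: (!x || z) && z || !z && (!x || z)
    = !x || z   [distribution]
E2: !!!!y
    = !!y   [double negation]
    = y   [double negation]
These differ: at x=0, y=0, z=0, E1 = 1 but E2 = 0.

No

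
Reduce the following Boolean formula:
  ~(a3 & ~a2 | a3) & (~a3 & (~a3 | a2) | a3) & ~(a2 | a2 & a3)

~a3 & ~a2

~(a3 & ~a2 | a3) & (~a3 & (~a3 | a2) | a3) & ~(a2 | a2 & a3)
= ~(a3 & ~a2 | a3) & (~a3 & (~a3 | a2) | a3) & ~a2   [absorption]
= ~(a3 & ~a2 | a3) & (~a3 | a3) & ~a2   [absorption]
= ~(a3 & ~a2 | a3) & ~a2   [complement / identity]
= ~a3 & ~a2   [absorption]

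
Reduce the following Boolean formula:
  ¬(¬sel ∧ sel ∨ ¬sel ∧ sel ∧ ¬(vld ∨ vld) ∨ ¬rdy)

¬(¬sel ∧ sel ∨ ¬sel ∧ sel ∧ ¬(vld ∨ vld) ∨ ¬rdy)
= ¬(¬sel ∧ sel ∨ ¬sel ∧ sel ∧ ¬vld ∨ ¬rdy)   (idempotence)
= ¬(¬sel ∧ sel ∨ ¬rdy)   (absorption)
= ¬¬rdy   (complement / identity)
= rdy   (double negation)

rdy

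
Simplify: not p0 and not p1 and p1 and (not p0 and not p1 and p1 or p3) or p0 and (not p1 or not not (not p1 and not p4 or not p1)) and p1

not p0 and not p1 and p1 and (not p0 and not p1 and p1 or p3) or p0 and (not p1 or not not (not p1 and not p4 or not p1)) and p1
= not p0 and not p1 and p1 or p0 and (not p1 or not not (not p1 and not p4 or not p1)) and p1
= not p0 and not p1 and p1 or p0 and (not p1 or not not not p1) and p1
= not p0 and not p1 and p1 or p0 and (not p1 or not p1) and p1
= not p0 and not p1 and p1 or p0 and not p1 and p1
= not p1 and p1
= False

False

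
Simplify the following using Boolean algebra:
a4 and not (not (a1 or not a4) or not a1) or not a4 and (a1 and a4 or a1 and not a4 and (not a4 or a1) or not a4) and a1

a4 and not (not (a1 or not a4) or not a1) or not a4 and (a1 and a4 or a1 and not a4 and (not a4 or a1) or not a4) and a1
= a4 and not (not (a1 or not a4) or not a1) or not a4 and (a1 and a4 or a1 and not a4 or not a4) and a1
= a4 and not (not (a1 or not a4) or not a1) or not a4 and (a1 or not a4) and a1
= a4 and (a1 or not a4) and a1 or not a4 and (a1 or not a4) and a1
= (a1 or not a4) and a1
= a1

a1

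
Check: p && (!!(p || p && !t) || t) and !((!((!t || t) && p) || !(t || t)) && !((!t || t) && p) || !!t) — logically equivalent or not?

No

E1: p && (!!(p || p && !t) || t)
    = p && (!!p || t)
    = p && (p || t)
    = p
E2: !((!((!t || t) && p) || !(t || t)) && !((!t || t) && p) || !!t)
    = !((!((!t || t) && p) || !t) && !((!t || t) && p) || !!t)
    = !(!((!t || t) && p) || !!t)
    = (!t || t) && p && !t
    = p && !t
These differ: at p=1, t=1, E1 = 1 but E2 = 0.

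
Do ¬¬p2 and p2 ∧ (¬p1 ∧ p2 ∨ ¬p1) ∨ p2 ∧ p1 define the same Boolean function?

E1: ¬¬p2
    = p2   — double negation
E2: p2 ∧ (¬p1 ∧ p2 ∨ ¬p1) ∨ p2 ∧ p1
    = p2 ∧ ¬p1 ∨ p2 ∧ p1   — absorption
    = p2   — distribution
Both reduce to p2, so they are equivalent.

Yes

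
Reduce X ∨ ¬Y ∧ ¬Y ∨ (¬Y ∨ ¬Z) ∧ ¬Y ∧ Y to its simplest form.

X ∨ ¬Y ∧ ¬Y ∨ (¬Y ∨ ¬Z) ∧ ¬Y ∧ Y
= X ∨ ¬Y ∧ ¬Y ∨ ¬Y ∧ Y   — absorption
= X ∨ ¬Y   — distribution

X ∨ ¬Y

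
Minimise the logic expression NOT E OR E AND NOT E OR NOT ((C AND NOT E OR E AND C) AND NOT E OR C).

NOT E OR NOT C

NOT E OR E AND NOT E OR NOT ((C AND NOT E OR E AND C) AND NOT E OR C)
= NOT E OR NOT ((C AND NOT E OR E AND C) AND NOT E OR C)   [complement / identity]
= NOT E OR NOT (C AND NOT E OR C)   [distribution]
= NOT E OR NOT C   [absorption]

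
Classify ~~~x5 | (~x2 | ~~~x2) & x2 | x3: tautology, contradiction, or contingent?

~~~x5 | (~x2 | ~~~x2) & x2 | x3
= ~~~x5 | (~x2 | ~x2) & x2 | x3   (double negation)
= ~~~x5 | ~x2 & x2 | x3   (idempotence)
= ~~~x5 | x3   (complement / identity)
= ~x5 | x3   (double negation)
This depends on x3, x5, so it is not a constant.

contingent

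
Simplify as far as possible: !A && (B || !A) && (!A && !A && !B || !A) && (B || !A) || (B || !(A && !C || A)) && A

B || !A

!A && (B || !A) && (!A && !A && !B || !A) && (B || !A) || (B || !(A && !C || A)) && A
= !A && (B || !A) && (!A && !B || !A) && (B || !A) || (B || !(A && !C || A)) && A
= !A && (B || !A) && (!A && !B || !A) && (B || !A) || (B || !A) && A
= !A && (B || !A) && !A && (B || !A) || (B || !A) && A
= !A && (B || !A) || (B || !A) && A
= B || !A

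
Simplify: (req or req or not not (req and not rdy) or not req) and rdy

rdy

(req or req or not not (req and not rdy) or not req) and rdy
= (req or not not (req and not rdy) or not req) and rdy   (idempotence)
= (req or req and not rdy or not req) and rdy   (double negation)
= (req or not req) and rdy   (absorption)
= rdy   (complement / identity)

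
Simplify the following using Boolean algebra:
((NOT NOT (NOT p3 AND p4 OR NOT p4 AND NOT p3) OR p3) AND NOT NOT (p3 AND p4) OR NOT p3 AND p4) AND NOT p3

p4 AND NOT p3

((NOT NOT (NOT p3 AND p4 OR NOT p4 AND NOT p3) OR p3) AND NOT NOT (p3 AND p4) OR NOT p3 AND p4) AND NOT p3
= ((NOT NOT NOT p3 OR p3) AND NOT NOT (p3 AND p4) OR NOT p3 AND p4) AND NOT p3
= ((NOT p3 OR p3) AND NOT NOT (p3 AND p4) OR NOT p3 AND p4) AND NOT p3
= (NOT NOT (p3 AND p4) OR NOT p3 AND p4) AND NOT p3
= (p3 AND p4 OR NOT p3 AND p4) AND NOT p3
= p4 AND NOT p3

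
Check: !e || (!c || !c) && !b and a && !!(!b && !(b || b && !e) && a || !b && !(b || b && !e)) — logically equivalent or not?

E1: !e || (!c || !c) && !b
    = !e || !c && !b
E2: a && !!(!b && !(b || b && !e) && a || !b && !(b || b && !e))
    = a && !!(!b && !(b || b && !e))
    = a && !b && !(b || b && !e)
    = a && !b && !b
    = a && !b
These differ: at a=0, b=0, c=0, e=0, E1 = 1 but E2 = 0.

No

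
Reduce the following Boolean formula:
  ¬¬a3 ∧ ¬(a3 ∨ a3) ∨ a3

¬¬a3 ∧ ¬(a3 ∨ a3) ∨ a3
= ¬¬a3 ∧ ¬a3 ∨ a3   (idempotence)
= a3 ∧ ¬a3 ∨ a3   (double negation)
= a3   (complement / identity)

a3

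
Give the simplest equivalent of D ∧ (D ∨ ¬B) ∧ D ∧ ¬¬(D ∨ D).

D ∧ (D ∨ ¬B) ∧ D ∧ ¬¬(D ∨ D)
= D ∧ D ∧ ¬¬(D ∨ D)   (absorption)
= D ∧ D ∧ ¬¬D   (idempotence)
= D ∧ D ∧ D   (double negation)
= D ∧ D   (idempotence)
= D   (idempotence)

D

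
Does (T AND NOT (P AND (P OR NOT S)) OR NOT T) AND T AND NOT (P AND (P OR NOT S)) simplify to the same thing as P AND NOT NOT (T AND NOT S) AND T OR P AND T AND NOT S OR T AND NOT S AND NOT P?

No

E1: (T AND NOT (P AND (P OR NOT S)) OR NOT T) AND T AND NOT (P AND (P OR NOT S))
    = T AND NOT (P AND (P OR NOT S))   [absorption]
    = T AND NOT P   [absorption]
E2: P AND NOT NOT (T AND NOT S) AND T OR P AND T AND NOT S OR T AND NOT S AND NOT P
    = P AND T AND NOT S AND T OR P AND T AND NOT S OR T AND NOT S AND NOT P   [double negation]
    = P AND T AND NOT S OR T AND NOT S AND NOT P   [absorption]
    = T AND NOT S   [distribution]
These differ: at P=0, S=1, T=1, E1 = 1 but E2 = 0.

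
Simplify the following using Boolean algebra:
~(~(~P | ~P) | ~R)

~P & R

~(~(~P | ~P) | ~R)
= (~P | ~P) & R   (De Morgan)
= ~P & R   (idempotence)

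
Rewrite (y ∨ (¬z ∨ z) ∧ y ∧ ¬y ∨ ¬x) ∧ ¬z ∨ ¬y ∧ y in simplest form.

(y ∨ ¬x) ∧ ¬z

(y ∨ (¬z ∨ z) ∧ y ∧ ¬y ∨ ¬x) ∧ ¬z ∨ ¬y ∧ y
= (y ∨ y ∧ ¬y ∨ ¬x) ∧ ¬z ∨ ¬y ∧ y   [complement / identity]
= (y ∨ y ∧ ¬y ∨ ¬x) ∧ ¬z   [complement / identity]
= (y ∨ ¬x) ∧ ¬z   [complement / identity]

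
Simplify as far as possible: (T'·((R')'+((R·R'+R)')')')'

(T'·((R')'+((R·R'+R)')')')'
= (T'·((R')'+(R')')')'   — complement / identity
= T+(R')'+(R')'   — De Morgan
= T+(R')'   — idempotence
= T+R   — double negation

T+R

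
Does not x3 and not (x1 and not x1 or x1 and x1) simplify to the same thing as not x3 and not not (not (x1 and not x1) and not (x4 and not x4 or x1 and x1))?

E1: not x3 and not (x1 and not x1 or x1 and x1)
    = not x3 and not x1   — distribution
E2: not x3 and not not (not (x1 and not x1) and not (x4 and not x4 or x1 and x1))
    = not x3 and not not (not (x1 and not x1) and not (x1 and x1))   — complement / identity
    = not x3 and not (x1 and not x1 or x1 and x1)   — De Morgan
    = not x3 and not x1   — distribution
Both reduce to not x3 and not x1, so they are equivalent.

Yes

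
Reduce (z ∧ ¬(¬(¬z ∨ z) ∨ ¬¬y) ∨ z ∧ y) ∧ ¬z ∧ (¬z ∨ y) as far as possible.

False

(z ∧ ¬(¬(¬z ∨ z) ∨ ¬¬y) ∨ z ∧ y) ∧ ¬z ∧ (¬z ∨ y)
= (z ∧ (¬z ∨ z) ∧ ¬y ∨ z ∧ y) ∧ ¬z ∧ (¬z ∨ y)   — De Morgan
= (z ∧ (¬z ∨ z) ∧ ¬y ∨ z ∧ y) ∧ ¬z   — absorption
= (z ∧ ¬y ∨ z ∧ y) ∧ ¬z   — complement / identity
= z ∧ ¬z   — distribution
= False   — complement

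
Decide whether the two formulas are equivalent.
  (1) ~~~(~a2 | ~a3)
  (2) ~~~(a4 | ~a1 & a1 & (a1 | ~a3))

E1: ~~~(~a2 | ~a3)
    = ~(~a2 | ~a3)   [double negation]
    = a2 & a3   [De Morgan]
E2: ~~~(a4 | ~a1 & a1 & (a1 | ~a3))
    = ~~~(a4 | ~a1 & a1)   [absorption]
    = ~~~a4   [complement / identity]
    = ~a4   [double negation]
These differ: at a1=0, a2=1, a3=1, a4=1, E1 = 1 but E2 = 0.

No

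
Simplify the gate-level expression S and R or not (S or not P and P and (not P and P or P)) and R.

R

S and R or not (S or not P and P and (not P and P or P)) and R
= S and R or not (S or not P and P and P) and R   [complement / identity]
= S and R or not (S or not P and P) and R   [idempotence]
= S and R or not S and R   [complement / identity]
= R   [distribution]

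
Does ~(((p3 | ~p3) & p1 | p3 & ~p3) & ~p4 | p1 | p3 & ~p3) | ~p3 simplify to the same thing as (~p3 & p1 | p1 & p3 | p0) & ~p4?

No

E1: ~(((p3 | ~p3) & p1 | p3 & ~p3) & ~p4 | p1 | p3 & ~p3) | ~p3
    = ~((p1 | p3 & ~p3) & ~p4 | p1 | p3 & ~p3) | ~p3   — complement / identity
    = ~(p1 | p3 & ~p3) | ~p3   — absorption
    = ~p1 | ~p3   — complement / identity
E2: (~p3 & p1 | p1 & p3 | p0) & ~p4
    = (p1 | p0) & ~p4   — distribution
These differ: at p0=1, p1=0, p3=0, p4=1, E1 = 1 but E2 = 0.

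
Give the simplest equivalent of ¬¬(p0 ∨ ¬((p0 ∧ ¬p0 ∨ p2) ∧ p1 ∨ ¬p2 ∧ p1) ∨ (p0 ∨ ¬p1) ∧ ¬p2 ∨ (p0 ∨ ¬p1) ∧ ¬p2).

¬¬(p0 ∨ ¬((p0 ∧ ¬p0 ∨ p2) ∧ p1 ∨ ¬p2 ∧ p1) ∨ (p0 ∨ ¬p1) ∧ ¬p2 ∨ (p0 ∨ ¬p1) ∧ ¬p2)
= ¬¬(p0 ∨ ¬(p2 ∧ p1 ∨ ¬p2 ∧ p1) ∨ (p0 ∨ ¬p1) ∧ ¬p2 ∨ (p0 ∨ ¬p1) ∧ ¬p2)
= ¬¬(p0 ∨ ¬(p2 ∧ p1 ∨ ¬p2 ∧ p1) ∨ (p0 ∨ ¬p1) ∧ ¬p2)
= ¬¬(p0 ∨ ¬p1 ∨ (p0 ∨ ¬p1) ∧ ¬p2)
= ¬¬(p0 ∨ ¬p1)
= p0 ∨ ¬p1

p0 ∨ ¬p1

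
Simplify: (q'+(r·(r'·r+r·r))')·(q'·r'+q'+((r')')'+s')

q'+r'

(q'+(r·(r'·r+r·r))')·(q'·r'+q'+((r')')'+s')
= (q'+(r·(r'·r+r·r))')·(q'+((r')')'+s')   (absorption)
= (q'+(r·r)')·(q'+((r')')'+s')   (distribution)
= (q'+r')·(q'+((r')')'+s')   (idempotence)
= (q'+r')·(q'+r'+s')   (double negation)
= q'+r'   (absorption)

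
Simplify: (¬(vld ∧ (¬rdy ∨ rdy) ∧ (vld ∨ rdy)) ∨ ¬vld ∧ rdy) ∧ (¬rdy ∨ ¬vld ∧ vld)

(¬(vld ∧ (¬rdy ∨ rdy) ∧ (vld ∨ rdy)) ∨ ¬vld ∧ rdy) ∧ (¬rdy ∨ ¬vld ∧ vld)
= (¬(vld ∧ (vld ∨ rdy)) ∨ ¬vld ∧ rdy) ∧ (¬rdy ∨ ¬vld ∧ vld)
= (¬vld ∨ ¬vld ∧ rdy) ∧ (¬rdy ∨ ¬vld ∧ vld)
= (¬vld ∨ ¬vld ∧ rdy) ∧ ¬rdy
= ¬vld ∧ ¬rdy

¬vld ∧ ¬rdy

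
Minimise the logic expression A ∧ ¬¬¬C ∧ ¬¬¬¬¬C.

A ∧ ¬¬¬C ∧ ¬¬¬¬¬C
= A ∧ ¬¬¬C ∧ ¬¬¬C
= A ∧ ¬¬¬C
= A ∧ ¬C

A ∧ ¬C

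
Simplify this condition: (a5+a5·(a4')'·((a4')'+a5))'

a5'

(a5+a5·(a4')'·((a4')'+a5))'
= (a5+a5·(a4')')'   — absorption
= (a5+a5·a4)'   — double negation
= a5'   — absorption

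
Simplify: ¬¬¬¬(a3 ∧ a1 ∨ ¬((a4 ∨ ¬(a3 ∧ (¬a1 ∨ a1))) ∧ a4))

¬¬¬¬(a3 ∧ a1 ∨ ¬((a4 ∨ ¬(a3 ∧ (¬a1 ∨ a1))) ∧ a4))
= ¬¬(a3 ∧ a1 ∨ ¬((a4 ∨ ¬(a3 ∧ (¬a1 ∨ a1))) ∧ a4))
= ¬¬(a3 ∧ a1 ∨ ¬((a4 ∨ ¬a3) ∧ a4))
= ¬¬(a3 ∧ a1 ∨ ¬a4)
= a3 ∧ a1 ∨ ¬a4

a3 ∧ a1 ∨ ¬a4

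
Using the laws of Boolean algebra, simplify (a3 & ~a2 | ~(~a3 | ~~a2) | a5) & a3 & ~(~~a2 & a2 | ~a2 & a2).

a3 & ~a2

(a3 & ~a2 | ~(~a3 | ~~a2) | a5) & a3 & ~(~~a2 & a2 | ~a2 & a2)
= (a3 & ~a2 | a3 & ~a2 | a5) & a3 & ~(~~a2 & a2 | ~a2 & a2)   [De Morgan]
= (a3 & ~a2 | a3 & ~a2 | a5) & a3 & ~(a2 & a2 | ~a2 & a2)   [double negation]
= (a3 & ~a2 | a5) & a3 & ~(a2 & a2 | ~a2 & a2)   [idempotence]
= (a3 & ~a2 | a5) & a3 & ~a2   [distribution]
= a3 & ~a2   [absorption]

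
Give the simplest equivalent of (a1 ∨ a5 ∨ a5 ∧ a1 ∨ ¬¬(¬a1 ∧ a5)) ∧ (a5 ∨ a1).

(a1 ∨ a5 ∨ a5 ∧ a1 ∨ ¬¬(¬a1 ∧ a5)) ∧ (a5 ∨ a1)
= (a1 ∨ a5 ∨ a5 ∧ a1 ∨ ¬a1 ∧ a5) ∧ (a5 ∨ a1)   — double negation
= (a1 ∨ a5 ∨ a5) ∧ (a5 ∨ a1)   — distribution
= a5 ∨ (a1 ∨ a5) ∧ a1   — distribution
= a5 ∨ a1   — absorption

a5 ∨ a1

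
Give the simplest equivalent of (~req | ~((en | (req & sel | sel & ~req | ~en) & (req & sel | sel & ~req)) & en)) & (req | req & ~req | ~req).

(~req | ~((en | (req & sel | sel & ~req | ~en) & (req & sel | sel & ~req)) & en)) & (req | req & ~req | ~req)
= (~req | ~((en | req & sel | sel & ~req) & en)) & (req | req & ~req | ~req)   (absorption)
= (~req | ~((en | sel) & en)) & (req | req & ~req | ~req)   (distribution)
= (~req | ~((en | sel) & en)) & (req | ~req)   (complement / identity)
= ~req | ~((en | sel) & en)   (complement / identity)
= ~req | ~en   (absorption)

~req | ~en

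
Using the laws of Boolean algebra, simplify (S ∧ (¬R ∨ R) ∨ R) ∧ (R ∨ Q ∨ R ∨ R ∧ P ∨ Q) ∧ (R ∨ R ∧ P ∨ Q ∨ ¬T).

(S ∧ (¬R ∨ R) ∨ R) ∧ (R ∨ Q ∨ R ∨ R ∧ P ∨ Q) ∧ (R ∨ R ∧ P ∨ Q ∨ ¬T)
= (S ∧ (¬R ∨ R) ∨ R) ∧ ((R ∨ Q) ∧ ¬T ∨ R ∨ R ∧ P ∨ Q)   [distribution]
= (S ∧ (¬R ∨ R) ∨ R) ∧ ((R ∨ Q) ∧ ¬T ∨ R ∨ Q)   [absorption]
= (S ∧ (¬R ∨ R) ∨ R) ∧ (R ∨ Q)   [absorption]
= R ∨ S ∧ (¬R ∨ R) ∧ Q   [distribution]
= R ∨ S ∧ Q   [complement / identity]

R ∨ S ∧ Q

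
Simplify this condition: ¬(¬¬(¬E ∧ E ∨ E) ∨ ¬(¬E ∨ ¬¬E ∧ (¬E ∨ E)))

¬E

¬(¬¬(¬E ∧ E ∨ E) ∨ ¬(¬E ∨ ¬¬E ∧ (¬E ∨ E)))
= ¬(¬¬(¬E ∧ E ∨ E) ∨ ¬(¬E ∨ ¬¬E))   (complement / identity)
= ¬(¬E ∧ E ∨ E ∨ ¬(¬E ∨ ¬¬E))   (double negation)
= ¬(E ∨ ¬(¬E ∨ ¬¬E))   (complement / identity)
= ¬(E ∨ E ∧ ¬E)   (De Morgan)
= ¬E   (complement / identity)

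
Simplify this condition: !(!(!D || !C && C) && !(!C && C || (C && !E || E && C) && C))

!(!(!D || !C && C) && !(!C && C || (C && !E || E && C) && C))
= !(!(!D || !C && C) && !(!C && C || C && C))   [distribution]
= !D || !C && C || !C && C || C && C   [De Morgan]
= !D || !C && C || C   [distribution]
= !D || C   [complement / identity]

!D || C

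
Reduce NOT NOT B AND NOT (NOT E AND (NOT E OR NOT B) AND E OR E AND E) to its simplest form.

NOT NOT B AND NOT (NOT E AND (NOT E OR NOT B) AND E OR E AND E)
= NOT NOT B AND NOT (NOT E AND E OR E AND E)   — absorption
= NOT NOT B AND NOT E   — distribution
= B AND NOT E   — double negation

B AND NOT E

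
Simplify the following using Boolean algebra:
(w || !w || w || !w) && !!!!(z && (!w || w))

z

(w || !w || w || !w) && !!!!(z && (!w || w))
= (w || !w) && !!!!(z && (!w || w))   [idempotence]
= (w || !w) && !!(z && (!w || w))   [double negation]
= (w || !w) && !!z   [complement / identity]
= !!z   [complement / identity]
= z   [double negation]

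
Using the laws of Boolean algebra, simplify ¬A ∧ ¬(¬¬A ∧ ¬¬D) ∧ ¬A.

¬A ∧ ¬(¬¬A ∧ ¬¬D) ∧ ¬A
= ¬A ∧ (¬A ∨ ¬D) ∧ ¬A   — De Morgan
= ¬A ∧ ¬A   — absorption
= ¬A   — idempotence

¬A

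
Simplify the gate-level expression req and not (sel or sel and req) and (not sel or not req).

req and not (sel or sel and req) and (not sel or not req)
= req and not sel and (not sel or not req)   [absorption]
= req and not sel   [absorption]

req and not sel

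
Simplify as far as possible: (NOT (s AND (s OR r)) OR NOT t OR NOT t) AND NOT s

NOT s

(NOT (s AND (s OR r)) OR NOT t OR NOT t) AND NOT s
= (NOT (s AND (s OR r)) OR NOT t) AND NOT s   [idempotence]
= (NOT s OR NOT t) AND NOT s   [absorption]
= NOT s   [absorption]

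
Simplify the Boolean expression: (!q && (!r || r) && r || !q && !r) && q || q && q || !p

q || !p

(!q && (!r || r) && r || !q && !r) && q || q && q || !p
= (!q && r || !q && !r) && q || q && q || !p   (complement / identity)
= !q && q || q && q || !p   (distribution)
= q || !p   (distribution)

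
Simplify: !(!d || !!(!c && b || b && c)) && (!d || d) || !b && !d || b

!(!d || !!(!c && b || b && c)) && (!d || d) || !b && !d || b
= d && !(!c && b || b && c) && (!d || d) || !b && !d || b
= d && !(!c && b || b && c) || !b && !d || b
= d && !b || !b && !d || b
= !b || b
= true

true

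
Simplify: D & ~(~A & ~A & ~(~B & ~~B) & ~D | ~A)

D & ~(~A & ~A & ~(~B & ~~B) & ~D | ~A)
= D & ~(~A & ~A & (B | ~B) & ~D | ~A)   [De Morgan]
= D & ~(~A & ~A & ~D | ~A)   [complement / identity]
= D & ~(~A & ~D | ~A)   [idempotence]
= D & ~~A   [absorption]
= D & A   [double negation]

D & A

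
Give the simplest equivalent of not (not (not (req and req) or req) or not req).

req

not (not (not (req and req) or req) or not req)
= (not (req and req) or req) and req
= (not req or req) and req
= req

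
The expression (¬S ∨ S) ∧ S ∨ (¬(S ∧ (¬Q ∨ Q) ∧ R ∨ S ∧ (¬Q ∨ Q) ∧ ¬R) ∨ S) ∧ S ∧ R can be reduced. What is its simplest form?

S

(¬S ∨ S) ∧ S ∨ (¬(S ∧ (¬Q ∨ Q) ∧ R ∨ S ∧ (¬Q ∨ Q) ∧ ¬R) ∨ S) ∧ S ∧ R
= (¬S ∨ S) ∧ S ∨ (¬(S ∧ (¬Q ∨ Q)) ∨ S) ∧ S ∧ R   [distribution]
= (¬S ∨ S) ∧ S ∨ (¬S ∨ S) ∧ S ∧ R   [complement / identity]
= (¬S ∨ S) ∧ S   [absorption]
= S   [complement / identity]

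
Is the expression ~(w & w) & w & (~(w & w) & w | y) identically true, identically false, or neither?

~(w & w) & w & (~(w & w) & w | y)
= ~(w & w) & w   (absorption)
= ~w & w   (idempotence)
= 0   (complement)

identically false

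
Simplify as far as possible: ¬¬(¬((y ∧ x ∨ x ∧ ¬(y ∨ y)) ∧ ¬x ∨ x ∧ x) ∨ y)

¬x ∨ y

¬¬(¬((y ∧ x ∨ x ∧ ¬(y ∨ y)) ∧ ¬x ∨ x ∧ x) ∨ y)
= ¬¬(¬((y ∧ x ∨ x ∧ ¬y) ∧ ¬x ∨ x ∧ x) ∨ y)
= ¬¬(¬(x ∧ ¬x ∨ x ∧ x) ∨ y)
= ¬¬(¬x ∨ y)
= ¬x ∨ y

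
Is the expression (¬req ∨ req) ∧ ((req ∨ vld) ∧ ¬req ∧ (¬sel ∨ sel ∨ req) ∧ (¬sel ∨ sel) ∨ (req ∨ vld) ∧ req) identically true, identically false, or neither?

neither

(¬req ∨ req) ∧ ((req ∨ vld) ∧ ¬req ∧ (¬sel ∨ sel ∨ req) ∧ (¬sel ∨ sel) ∨ (req ∨ vld) ∧ req)
= (¬req ∨ req) ∧ ((req ∨ vld) ∧ ¬req ∧ (¬sel ∨ sel) ∨ (req ∨ vld) ∧ req)
= (¬req ∨ req) ∧ ((req ∨ vld) ∧ ¬req ∨ (req ∨ vld) ∧ req)
= (¬req ∨ req) ∧ (req ∨ vld)
= req ∨ vld
This depends on req, vld, so it is not a constant.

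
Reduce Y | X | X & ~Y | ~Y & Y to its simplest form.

Y | X

Y | X | X & ~Y | ~Y & Y
= Y | X | X & ~Y   (complement / identity)
= Y | X   (absorption)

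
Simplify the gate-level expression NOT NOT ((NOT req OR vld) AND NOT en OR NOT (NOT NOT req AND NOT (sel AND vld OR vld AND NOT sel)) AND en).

NOT req OR vld

NOT NOT ((NOT req OR vld) AND NOT en OR NOT (NOT NOT req AND NOT (sel AND vld OR vld AND NOT sel)) AND en)
= NOT NOT ((NOT req OR vld) AND NOT en OR (NOT req OR sel AND vld OR vld AND NOT sel) AND en)
= NOT NOT ((NOT req OR vld) AND NOT en OR (NOT req OR vld) AND en)
= NOT NOT (NOT req OR vld)
= NOT req OR vld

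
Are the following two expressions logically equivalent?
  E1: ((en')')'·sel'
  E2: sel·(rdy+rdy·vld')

E1: ((en')')'·sel'
    = en'·sel'   — double negation
E2: sel·(rdy+rdy·vld')
    = sel·rdy   — absorption
These differ: at en=0, rdy=1, sel=0, vld=0, E1 = 1 but E2 = 0.

No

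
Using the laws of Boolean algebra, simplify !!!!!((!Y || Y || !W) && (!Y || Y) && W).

!W

!!!!!((!Y || Y || !W) && (!Y || Y) && W)
= !!!((!Y || Y || !W) && (!Y || Y) && W)   [double negation]
= !!!((!Y || Y) && W)   [absorption]
= !((!Y || Y) && W)   [double negation]
= !W   [complement / identity]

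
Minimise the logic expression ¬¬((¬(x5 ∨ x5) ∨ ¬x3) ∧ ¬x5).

¬¬((¬(x5 ∨ x5) ∨ ¬x3) ∧ ¬x5)
= ¬¬((¬x5 ∨ ¬x3) ∧ ¬x5)   — idempotence
= (¬x5 ∨ ¬x3) ∧ ¬x5   — double negation
= ¬x5   — absorption

¬x5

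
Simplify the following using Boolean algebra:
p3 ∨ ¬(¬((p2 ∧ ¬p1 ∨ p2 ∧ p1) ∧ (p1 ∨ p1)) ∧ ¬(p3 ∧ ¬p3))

p3 ∨ ¬(¬((p2 ∧ ¬p1 ∨ p2 ∧ p1) ∧ (p1 ∨ p1)) ∧ ¬(p3 ∧ ¬p3))
= p3 ∨ ¬(¬(p2 ∧ (p1 ∨ p1)) ∧ ¬(p3 ∧ ¬p3))   [distribution]
= p3 ∨ p2 ∧ (p1 ∨ p1) ∨ p3 ∧ ¬p3   [De Morgan]
= p3 ∨ p2 ∧ (p1 ∨ p1)   [complement / identity]
= p3 ∨ p2 ∧ p1   [idempotence]

p3 ∨ p2 ∧ p1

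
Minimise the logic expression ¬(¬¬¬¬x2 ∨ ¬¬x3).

¬(¬¬¬¬x2 ∨ ¬¬x3)
= ¬(¬¬x2 ∨ ¬¬x3)   [double negation]
= ¬x2 ∧ ¬x3   [De Morgan]

¬x2 ∧ ¬x3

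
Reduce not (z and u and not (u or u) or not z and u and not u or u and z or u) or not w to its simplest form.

not u or not w

not (z and u and not (u or u) or not z and u and not u or u and z or u) or not w
= not (z and u and not (u or u) or not z and u and not u or u) or not w   (absorption)
= not (z and u and not u or not z and u and not u or u) or not w   (idempotence)
= not (u and not u or u) or not w   (distribution)
= not u or not w   (complement / identity)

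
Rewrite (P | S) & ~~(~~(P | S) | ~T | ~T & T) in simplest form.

P | S

(P | S) & ~~(~~(P | S) | ~T | ~T & T)
= (P | S) & ~~(P | S | ~T | ~T & T)   [double negation]
= (P | S) & (P | S | ~T | ~T & T)   [double negation]
= (P | S) & (P | S | ~T)   [complement / identity]
= P | S   [absorption]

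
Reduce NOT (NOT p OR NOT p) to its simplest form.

p

NOT (NOT p OR NOT p)
= p AND p   (De Morgan)
= p   (idempotence)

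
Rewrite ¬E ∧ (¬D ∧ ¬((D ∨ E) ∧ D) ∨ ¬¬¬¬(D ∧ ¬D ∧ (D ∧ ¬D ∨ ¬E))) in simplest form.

¬E ∧ (¬D ∧ ¬((D ∨ E) ∧ D) ∨ ¬¬¬¬(D ∧ ¬D ∧ (D ∧ ¬D ∨ ¬E)))
= ¬E ∧ (¬D ∧ ¬D ∨ ¬¬¬¬(D ∧ ¬D ∧ (D ∧ ¬D ∨ ¬E)))   — absorption
= ¬E ∧ (¬D ∧ ¬D ∨ ¬¬(D ∧ ¬D ∧ (D ∧ ¬D ∨ ¬E)))   — double negation
= ¬E ∧ (¬D ∧ ¬D ∨ D ∧ ¬D ∧ (D ∧ ¬D ∨ ¬E))   — double negation
= ¬E ∧ (¬D ∧ ¬D ∨ D ∧ ¬D)   — absorption
= ¬E ∧ ¬D   — distribution

¬E ∧ ¬D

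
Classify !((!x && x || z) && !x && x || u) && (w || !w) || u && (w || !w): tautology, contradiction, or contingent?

tautology

!((!x && x || z) && !x && x || u) && (w || !w) || u && (w || !w)
= !(!x && x || u) && (w || !w) || u && (w || !w)   (absorption)
= !u && (w || !w) || u && (w || !w)   (complement / identity)
= w || !w   (distribution)
= true   (complement)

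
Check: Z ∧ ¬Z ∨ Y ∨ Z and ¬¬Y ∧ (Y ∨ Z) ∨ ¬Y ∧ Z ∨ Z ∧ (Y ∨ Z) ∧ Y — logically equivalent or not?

E1: Z ∧ ¬Z ∨ Y ∨ Z
    = Y ∨ Z
E2: ¬¬Y ∧ (Y ∨ Z) ∨ ¬Y ∧ Z ∨ Z ∧ (Y ∨ Z) ∧ Y
    = Y ∧ (Y ∨ Z) ∨ ¬Y ∧ Z ∨ Z ∧ (Y ∨ Z) ∧ Y
    = Y ∧ (Y ∨ Z) ∨ ¬Y ∧ Z ∨ Z ∧ Y
    = Y ∧ (Y ∨ Z) ∨ Z
    = Y ∨ Z
Both reduce to Y ∨ Z, so they are equivalent.

Yes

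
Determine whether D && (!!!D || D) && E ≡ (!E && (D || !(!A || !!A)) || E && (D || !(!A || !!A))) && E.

Yes

E1: D && (!!!D || D) && E
    = D && (!D || D) && E
    = D && E
E2: (!E && (D || !(!A || !!A)) || E && (D || !(!A || !!A))) && E
    = (D || !(!A || !!A)) && E
    = (D || A && !A) && E
    = D && E
Both reduce to D && E, so they are equivalent.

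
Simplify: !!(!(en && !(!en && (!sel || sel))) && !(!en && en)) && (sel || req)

!en && (sel || req)

!!(!(en && !(!en && (!sel || sel))) && !(!en && en)) && (sel || req)
= !!(!(en && !!en) && !(!en && en)) && (sel || req)   (complement / identity)
= !(en && !!en || !en && en) && (sel || req)   (De Morgan)
= !(en && en || !en && en) && (sel || req)   (double negation)
= !en && (sel || req)   (distribution)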